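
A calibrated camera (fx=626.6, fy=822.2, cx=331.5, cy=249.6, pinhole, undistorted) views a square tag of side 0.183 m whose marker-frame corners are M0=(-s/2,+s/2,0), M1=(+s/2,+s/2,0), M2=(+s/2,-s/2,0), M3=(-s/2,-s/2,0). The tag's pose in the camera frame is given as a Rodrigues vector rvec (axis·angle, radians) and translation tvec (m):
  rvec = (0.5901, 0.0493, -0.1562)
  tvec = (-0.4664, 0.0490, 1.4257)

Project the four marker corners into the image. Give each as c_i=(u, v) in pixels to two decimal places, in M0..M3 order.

Intrinsics K: fx=626.6, fy=822.2, cx=331.5, cy=249.6
Marker side s = 0.183 m; corners in marker frame (Z=0):
  M0 = (-0.0915, +0.0915, 0)
  M1 = (+0.0915, +0.0915, 0)
  M2 = (+0.0915, -0.0915, 0)
  M3 = (-0.0915, -0.0915, 0)
rvec = (0.5901, 0.0493, -0.1562), |rvec| = θ = 0.61241 rad = 35.089°
Rodrigues: sinθ=0.57484, 1−cosθ=0.18174; R = I + sinθ·[k]× + (1−cosθ)·[k]×²:
    [+0.98700 +0.16071 +0.00161]
    [-0.13252 +0.81944 -0.55763]
    [-0.09094 +0.55017 +0.83009]
t = (-0.4664, 0.0490, 1.4257) m
M0: Pc = R·M0+t = (-0.54201, +0.13610, +1.48436); u = 626.6·(-0.54201)/1.48436 + 331.5 = 102.7010, v = 822.2·(+0.13610)/1.48436 + 249.6 = 324.9895
M1: Pc = R·M1+t = (-0.36138, +0.11185, +1.46772); u = 626.6·(-0.36138)/1.46772 + 331.5 = 177.2176, v = 822.2·(+0.11185)/1.46772 + 249.6 = 312.2590
M2: Pc = R·M2+t = (-0.39079, -0.03810, +1.36704); u = 626.6·(-0.39079)/1.36704 + 331.5 = 152.3740, v = 822.2·(-0.03810)/1.36704 + 249.6 = 226.6821
M3: Pc = R·M3+t = (-0.57142, -0.01385, +1.38368); u = 626.6·(-0.57142)/1.38368 + 331.5 = 72.7342, v = 822.2·(-0.01385)/1.38368 + 249.6 = 241.3682

c0=(102.70, 324.99) c1=(177.22, 312.26) c2=(152.37, 226.68) c3=(72.73, 241.37)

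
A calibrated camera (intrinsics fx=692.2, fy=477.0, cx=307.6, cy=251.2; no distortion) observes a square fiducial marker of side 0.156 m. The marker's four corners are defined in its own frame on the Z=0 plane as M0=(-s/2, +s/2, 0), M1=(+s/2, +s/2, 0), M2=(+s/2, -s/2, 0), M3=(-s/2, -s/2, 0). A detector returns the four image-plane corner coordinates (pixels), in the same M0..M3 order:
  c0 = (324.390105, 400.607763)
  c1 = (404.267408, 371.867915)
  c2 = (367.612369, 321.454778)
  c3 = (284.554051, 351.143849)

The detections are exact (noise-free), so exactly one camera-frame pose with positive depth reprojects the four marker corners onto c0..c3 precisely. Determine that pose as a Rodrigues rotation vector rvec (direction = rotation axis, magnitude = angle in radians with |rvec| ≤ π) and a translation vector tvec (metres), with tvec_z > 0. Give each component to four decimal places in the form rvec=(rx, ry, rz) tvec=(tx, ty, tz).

rvec=(0.2773, -0.0905, -0.4680) tvec=(0.0647, 0.2728, 1.1774)

Intrinsics K: fx=692.2, fy=477.0, cx=307.6, cy=251.2
Marker side s = 0.156 m; corners in marker frame (Z=0):
  M0 = (-0.0780, +0.0780, 0)
  M1 = (+0.0780, +0.0780, 0)
  M2 = (+0.0780, -0.0780, 0)
  M3 = (-0.0780, -0.0780, 0)
Detected image corners:
  c0 = (324.390105, 400.607763) px
  c1 = (404.267408, 371.867915) px
  c2 = (367.612369, 321.454778) px
  c3 = (284.554051, 351.143849) px
Planar DLT: solve 8×8 A·h = b for H (H[2,2]=1):
  H  [+528.69480 +328.42712 +345.62709]
  H  [-180.24807 +407.27702 +361.71645]
  H  [+0.01928 +0.24124 +1.00000]
B = K⁻¹H; ‖b₁‖=0.849293, ‖b₂‖=0.849293; λ = 2/(‖b₁‖+‖b₂‖) = 1.177450, sign → tz>0 ⇒ λ=+1.177450
r₁ = λ·B[:,0] = (+0.88923,-0.45689,+0.02271); r₂ = λ·B[:,1] = (+0.43244,+0.85575,+0.28405)
r₃ = r₁×r₂ = (-0.14921,-0.24277,+0.95854); SVD([r₁ r₂ r₃]) → R = UVᵀ:
  R  [+0.88923 +0.43244 -0.14921]
  R  [-0.45689 +0.85575 -0.24277]
  R  [+0.02271 +0.28405 +0.95854]
t = (+0.06469, +0.27280, +1.17745) m
tr R = 2.703526; θ = arccos((tr R − 1)/2) = 0.551455 rad = 31.596°
axis k = ((R−Rᵀ)₃₂, (R−Rᵀ)₁₃, (R−Rᵀ)₂₁) / (2 sinθ) = (+0.502762, -0.164067, -0.848712)
rvec = θ·k = (+0.277251, -0.090476, -0.468027)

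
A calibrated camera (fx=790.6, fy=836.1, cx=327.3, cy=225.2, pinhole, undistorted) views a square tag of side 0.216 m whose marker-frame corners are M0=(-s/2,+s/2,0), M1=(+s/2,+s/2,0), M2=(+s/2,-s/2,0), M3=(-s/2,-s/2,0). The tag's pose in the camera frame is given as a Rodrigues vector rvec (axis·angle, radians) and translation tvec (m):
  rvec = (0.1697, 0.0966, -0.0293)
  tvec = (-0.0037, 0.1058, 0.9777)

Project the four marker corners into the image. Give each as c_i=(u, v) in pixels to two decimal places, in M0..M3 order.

c0=(243.14, 403.38) c1=(413.80, 403.38) c2=(410.38, 222.68) c3=(233.45, 226.63)

Intrinsics K: fx=790.6, fy=836.1, cx=327.3, cy=225.2
Marker side s = 0.216 m; corners in marker frame (Z=0):
  M0 = (-0.1080, +0.1080, 0)
  M1 = (+0.1080, +0.1080, 0)
  M2 = (+0.1080, -0.1080, 0)
  M3 = (-0.1080, -0.1080, 0)
rvec = (0.1697, 0.0966, -0.0293), |rvec| = θ = 0.19745 rad = 11.313°
Rodrigues: sinθ=0.19617, 1−cosθ=0.01943; R = I + sinθ·[k]× + (1−cosθ)·[k]×²:
    [+0.99492 +0.03728 +0.09350]
    [-0.02094 +0.98522 -0.17001]
    [-0.09845 +0.16719 +0.98100]
t = (-0.0037, 0.1058, 0.9777) m
M0: Pc = R·M0+t = (-0.10713, +0.21447, +1.00639); u = 790.6·(-0.10713)/1.00639 + 327.3 = 243.1444, v = 836.1·(+0.21447)/1.00639 + 225.2 = 403.3760
M1: Pc = R·M1+t = (+0.10778, +0.20994, +0.98512); u = 790.6·(+0.10778)/0.98512 + 327.3 = 413.7958, v = 836.1·(+0.20994)/0.98512 + 225.2 = 403.3834
M2: Pc = R·M2+t = (+0.09973, -0.00287, +0.94901); u = 790.6·(+0.09973)/0.94901 + 327.3 = 410.3789, v = 836.1·(-0.00287)/0.94901 + 225.2 = 222.6756
M3: Pc = R·M3+t = (-0.11518, +0.00166, +0.97028); u = 790.6·(-0.11518)/0.97028 + 327.3 = 233.4509, v = 836.1·(+0.00166)/0.97028 + 225.2 = 226.6285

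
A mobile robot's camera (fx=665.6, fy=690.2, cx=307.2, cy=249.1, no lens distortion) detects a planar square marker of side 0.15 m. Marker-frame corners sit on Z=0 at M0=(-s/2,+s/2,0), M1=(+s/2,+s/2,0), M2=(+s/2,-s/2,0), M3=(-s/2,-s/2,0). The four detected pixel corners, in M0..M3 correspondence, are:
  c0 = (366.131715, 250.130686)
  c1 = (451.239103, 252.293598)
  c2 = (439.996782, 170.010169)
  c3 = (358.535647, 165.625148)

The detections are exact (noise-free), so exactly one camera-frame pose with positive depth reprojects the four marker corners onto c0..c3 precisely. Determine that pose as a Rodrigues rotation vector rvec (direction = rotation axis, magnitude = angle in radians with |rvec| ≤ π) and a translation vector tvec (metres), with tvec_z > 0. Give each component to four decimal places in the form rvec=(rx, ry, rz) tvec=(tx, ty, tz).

Intrinsics K: fx=665.6, fy=690.2, cx=307.2, cy=249.1
Marker side s = 0.15 m; corners in marker frame (Z=0):
  M0 = (-0.0750, +0.0750, 0)
  M1 = (+0.0750, +0.0750, 0)
  M2 = (+0.0750, -0.0750, 0)
  M3 = (-0.0750, -0.0750, 0)
Detected image corners:
  c0 = (366.131715, 250.130686) px
  c1 = (451.239103, 252.293598) px
  c2 = (439.996782, 170.010169) px
  c3 = (358.535647, 165.625148) px
Planar DLT: solve 8×8 A·h = b for H (H[2,2]=1):
  H  [+631.67404 -63.61957 +404.45834]
  H  [+61.79583 +490.20542 +208.55827]
  H  [+0.18994 -0.31335 +1.00000]
B = K⁻¹H; ‖b₁‖=0.882308, ‖b₂‖=0.882308; λ = 2/(‖b₁‖+‖b₂‖) = 1.133391, sign → tz>0 ⇒ λ=+1.133391
r₁ = λ·B[:,0] = (+0.97626,+0.02378,+0.21528); r₂ = λ·B[:,1] = (+0.05558,+0.93315,-0.35515)
r₃ = r₁×r₂ = (-0.20933,+0.35869,+0.90968); SVD([r₁ r₂ r₃]) → R = UVᵀ:
  R  [+0.97626 +0.05558 -0.20933]
  R  [+0.02378 +0.93315 +0.35869]
  R  [+0.21528 -0.35515 +0.90968]
t = (+0.16561, -0.06657, +1.13339) m
tr R = 2.819101; θ = arccos((tr R − 1)/2) = 0.428596 rad = 24.557°
axis k = ((R−Rᵀ)₃₂, (R−Rᵀ)₁₃, (R−Rᵀ)₂₁) / (2 sinθ) = (-0.858820, -0.510846, -0.038263)
rvec = θ·k = (-0.368087, -0.218946, -0.016399)

rvec=(-0.3681, -0.2189, -0.0164) tvec=(0.1656, -0.0666, 1.1334)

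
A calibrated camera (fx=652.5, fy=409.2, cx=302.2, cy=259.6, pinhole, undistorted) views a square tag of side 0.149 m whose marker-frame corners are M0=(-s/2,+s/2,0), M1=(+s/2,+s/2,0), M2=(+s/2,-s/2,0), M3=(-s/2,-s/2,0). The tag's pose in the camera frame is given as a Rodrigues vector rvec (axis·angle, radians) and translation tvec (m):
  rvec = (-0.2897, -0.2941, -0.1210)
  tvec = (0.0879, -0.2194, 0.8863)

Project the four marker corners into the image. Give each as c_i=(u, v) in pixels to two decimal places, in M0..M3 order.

Intrinsics K: fx=652.5, fy=409.2, cx=302.2, cy=259.6
Marker side s = 0.149 m; corners in marker frame (Z=0):
  M0 = (-0.0745, +0.0745, 0)
  M1 = (+0.0745, +0.0745, 0)
  M2 = (+0.0745, -0.0745, 0)
  M3 = (-0.0745, -0.0745, 0)
rvec = (-0.2897, -0.2941, -0.1210), |rvec| = θ = 0.43019 rad = 24.648°
Rodrigues: sinθ=0.41704, 1−cosθ=0.09111; R = I + sinθ·[k]× + (1−cosθ)·[k]×²:
    [+0.95021 +0.15925 -0.26785]
    [-0.07535 +0.95147 +0.29837]
    [+0.30237 -0.26333 +0.91610]
t = (0.0879, -0.2194, 0.8863) m
M0: Pc = R·M0+t = (+0.02897, -0.14290, +0.84416); u = 652.5·(+0.02897)/0.84416 + 302.2 = 324.5955, v = 409.2·(-0.14290)/0.84416 + 259.6 = 190.3293
M1: Pc = R·M1+t = (+0.17055, -0.15413, +0.88921); u = 652.5·(+0.17055)/0.88921 + 302.2 = 427.3527, v = 409.2·(-0.15413)/0.88921 + 259.6 = 188.6721
M2: Pc = R·M2+t = (+0.14683, -0.29590, +0.92844); u = 652.5·(+0.14683)/0.92844 + 302.2 = 405.3878, v = 409.2·(-0.29590)/0.92844 + 259.6 = 129.1865
M3: Pc = R·M3+t = (+0.00525, -0.28467, +0.88339); u = 652.5·(+0.00525)/0.88339 + 302.2 = 306.0745, v = 409.2·(-0.28467)/0.88339 + 259.6 = 127.7363

c0=(324.60, 190.33) c1=(427.35, 188.67) c2=(405.39, 129.19) c3=(306.07, 127.74)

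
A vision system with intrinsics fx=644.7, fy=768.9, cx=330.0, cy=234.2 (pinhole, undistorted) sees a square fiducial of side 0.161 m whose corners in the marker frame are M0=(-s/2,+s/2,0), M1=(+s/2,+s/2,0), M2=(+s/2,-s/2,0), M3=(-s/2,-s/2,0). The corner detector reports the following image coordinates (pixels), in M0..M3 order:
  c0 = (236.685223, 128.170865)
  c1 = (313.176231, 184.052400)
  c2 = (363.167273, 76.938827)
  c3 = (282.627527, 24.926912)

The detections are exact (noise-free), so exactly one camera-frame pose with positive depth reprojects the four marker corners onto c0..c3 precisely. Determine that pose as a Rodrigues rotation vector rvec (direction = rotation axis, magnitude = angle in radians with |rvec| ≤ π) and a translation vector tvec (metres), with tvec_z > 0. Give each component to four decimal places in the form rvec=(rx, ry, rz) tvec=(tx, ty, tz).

Intrinsics K: fx=644.7, fy=768.9, cx=330.0, cy=234.2
Marker side s = 0.161 m; corners in marker frame (Z=0):
  M0 = (-0.0805, +0.0805, 0)
  M1 = (+0.0805, +0.0805, 0)
  M2 = (+0.0805, -0.0805, 0)
  M3 = (-0.0805, -0.0805, 0)
Detected image corners:
  c0 = (236.685223, 128.170865) px
  c1 = (313.176231, 184.052400) px
  c2 = (363.167273, 76.938827) px
  c3 = (282.627527, 24.926912) px
Planar DLT: solve 8×8 A·h = b for H (H[2,2]=1):
  H  [+398.13547 -256.50404 +297.70330]
  H  [+304.24475 +667.23691 +103.45526]
  H  [-0.29908 +0.13757 +1.00000]
B = K⁻¹H; ‖b₁‖=0.959318, ‖b₂‖=0.959318; λ = 2/(‖b₁‖+‖b₂‖) = 1.042407, sign → tz>0 ⇒ λ=+1.042407
r₁ = λ·B[:,0] = (+0.80332,+0.50743,-0.31176); r₂ = λ·B[:,1] = (-0.48814,+0.86090,+0.14341)
r₃ = r₁×r₂ = (+0.34116,+0.03698,+0.93928); SVD([r₁ r₂ r₃]) → R = UVᵀ:
  R  [+0.80332 -0.48814 +0.34116]
  R  [+0.50743 +0.86090 +0.03698]
  R  [-0.31176 +0.14341 +0.93928]
t = (-0.05222, -0.17725, +1.04241) m
tr R = 2.603496; θ = arccos((tr R − 1)/2) = 0.640582 rad = 36.703°
axis k = ((R−Rᵀ)₃₂, (R−Rᵀ)₁₃, (R−Rᵀ)₂₁) / (2 sinθ) = (+0.089036, +0.546232, +0.832888)
rvec = θ·k = (+0.057035, +0.349906, +0.533533)

rvec=(0.0570, 0.3499, 0.5335) tvec=(-0.0522, -0.1773, 1.0424)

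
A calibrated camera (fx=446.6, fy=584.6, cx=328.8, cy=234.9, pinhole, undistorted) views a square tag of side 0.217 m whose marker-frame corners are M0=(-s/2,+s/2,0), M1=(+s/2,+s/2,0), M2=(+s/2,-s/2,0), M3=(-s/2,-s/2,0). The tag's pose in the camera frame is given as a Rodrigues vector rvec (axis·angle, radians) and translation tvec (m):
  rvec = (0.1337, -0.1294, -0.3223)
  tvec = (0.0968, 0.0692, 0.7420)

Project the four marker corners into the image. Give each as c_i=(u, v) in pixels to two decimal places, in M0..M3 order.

c0=(345.55, 396.32) c1=(463.43, 338.24) c2=(429.14, 181.07) c3=(304.74, 236.80)

Intrinsics K: fx=446.6, fy=584.6, cx=328.8, cy=234.9
Marker side s = 0.217 m; corners in marker frame (Z=0):
  M0 = (-0.1085, +0.1085, 0)
  M1 = (+0.1085, +0.1085, 0)
  M2 = (+0.1085, -0.1085, 0)
  M3 = (-0.1085, -0.1085, 0)
rvec = (0.1337, -0.1294, -0.3223), |rvec| = θ = 0.37215 rad = 21.323°
Rodrigues: sinθ=0.36362, 1−cosθ=0.06845; R = I + sinθ·[k]× + (1−cosθ)·[k]×²:
    [+0.94038 +0.30636 -0.14773]
    [-0.32346 +0.93982 -0.11002]
    [+0.10514 +0.15125 +0.98289]
t = (0.0968, 0.0692, 0.7420) m
M0: Pc = R·M0+t = (+0.02801, +0.20627, +0.74700); u = 446.6·(+0.02801)/0.74700 + 328.8 = 345.5451, v = 584.6·(+0.20627)/0.74700 + 234.9 = 396.3228
M1: Pc = R·M1+t = (+0.23207, +0.13608, +0.76982); u = 446.6·(+0.23207)/0.76982 + 328.8 = 463.4334, v = 584.6·(+0.13608)/0.76982 + 234.9 = 338.2355
M2: Pc = R·M2+t = (+0.16559, -0.06787, +0.73700); u = 446.6·(+0.16559)/0.73700 + 328.8 = 429.1438, v = 584.6·(-0.06787)/0.73700 + 234.9 = 181.0670
M3: Pc = R·M3+t = (-0.03847, +0.00232, +0.71418); u = 446.6·(-0.03847)/0.71418 + 328.8 = 304.7425, v = 584.6·(+0.00232)/0.71418 + 234.9 = 236.8031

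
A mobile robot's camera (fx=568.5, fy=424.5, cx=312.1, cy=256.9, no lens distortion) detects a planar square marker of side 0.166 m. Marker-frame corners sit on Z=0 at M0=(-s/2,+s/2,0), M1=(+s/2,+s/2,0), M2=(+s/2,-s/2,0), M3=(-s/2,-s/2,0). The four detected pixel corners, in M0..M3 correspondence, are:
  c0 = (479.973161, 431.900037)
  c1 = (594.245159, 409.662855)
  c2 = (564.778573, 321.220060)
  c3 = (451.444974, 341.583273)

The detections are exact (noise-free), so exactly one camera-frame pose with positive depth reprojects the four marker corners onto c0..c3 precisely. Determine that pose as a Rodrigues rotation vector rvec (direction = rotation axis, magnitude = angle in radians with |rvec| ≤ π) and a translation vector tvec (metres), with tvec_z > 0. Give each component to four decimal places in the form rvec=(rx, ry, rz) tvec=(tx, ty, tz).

Intrinsics K: fx=568.5, fy=424.5, cx=312.1, cy=256.9
Marker side s = 0.166 m; corners in marker frame (Z=0):
  M0 = (-0.0830, +0.0830, 0)
  M1 = (+0.0830, +0.0830, 0)
  M2 = (+0.0830, -0.0830, 0)
  M3 = (-0.0830, -0.0830, 0)
Detected image corners:
  c0 = (479.973161, 431.900037) px
  c1 = (594.245159, 409.662855) px
  c2 = (564.778573, 321.220060) px
  c3 = (451.444974, 341.583273) px
Planar DLT: solve 8×8 A·h = b for H (H[2,2]=1):
  H  [+741.93731 +134.37836 +523.02725]
  H  [-87.69318 +509.35875 +375.70992]
  H  [+0.10791 -0.07717 +1.00000]
B = K⁻¹H; ‖b₁‖=1.279717, ‖b₂‖=1.279717; λ = 2/(‖b₁‖+‖b₂‖) = 0.781423, sign → tz>0 ⇒ λ=+0.781423
r₁ = λ·B[:,0] = (+0.97352,-0.21246,+0.08433); r₂ = λ·B[:,1] = (+0.21781,+0.97413,-0.06030)
r₃ = r₁×r₂ = (-0.06933,+0.07707,+0.99461); SVD([r₁ r₂ r₃]) → R = UVᵀ:
  R  [+0.97352 +0.21781 -0.06933]
  R  [-0.21246 +0.97413 +0.07707]
  R  [+0.08433 -0.06030 +0.99461]
t = (+0.28993, +0.21871, +0.78142) m
tr R = 2.942262; θ = arccos((tr R − 1)/2) = 0.240868 rad = 13.801°
axis k = ((R−Rᵀ)₃₂, (R−Rᵀ)₁₃, (R−Rᵀ)₂₁) / (2 sinθ) = (-0.287945, -0.322071, -0.901864)
rvec = θ·k = (-0.069357, -0.077577, -0.217230)

rvec=(-0.0694, -0.0776, -0.2172) tvec=(0.2899, 0.2187, 0.7814)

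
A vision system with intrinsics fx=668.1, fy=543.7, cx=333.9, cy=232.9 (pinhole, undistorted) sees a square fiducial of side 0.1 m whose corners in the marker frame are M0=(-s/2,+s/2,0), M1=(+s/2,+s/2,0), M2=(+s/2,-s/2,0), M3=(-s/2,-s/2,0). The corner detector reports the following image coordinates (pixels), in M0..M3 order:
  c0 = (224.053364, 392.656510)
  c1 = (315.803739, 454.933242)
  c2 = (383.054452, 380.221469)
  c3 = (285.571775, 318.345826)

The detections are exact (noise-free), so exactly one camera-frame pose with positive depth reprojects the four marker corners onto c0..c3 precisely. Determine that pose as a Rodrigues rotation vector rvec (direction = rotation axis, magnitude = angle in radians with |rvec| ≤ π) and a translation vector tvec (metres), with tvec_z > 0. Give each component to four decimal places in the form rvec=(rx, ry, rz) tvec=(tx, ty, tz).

Intrinsics K: fx=668.1, fy=543.7, cx=333.9, cy=232.9
Marker side s = 0.1 m; corners in marker frame (Z=0):
  M0 = (-0.0500, +0.0500, 0)
  M1 = (+0.0500, +0.0500, 0)
  M2 = (+0.0500, -0.0500, 0)
  M3 = (-0.0500, -0.0500, 0)
Detected image corners:
  c0 = (224.053364, 392.656510) px
  c1 = (315.803739, 454.933242) px
  c2 = (383.054452, 380.221469) px
  c3 = (285.571775, 318.345826) px
Planar DLT: solve 8×8 A·h = b for H (H[2,2]=1):
  H  [+837.94604 -533.58280 +300.69289]
  H  [+483.00659 +885.49534 +386.66274]
  H  [-0.35648 +0.36327 +1.00000]
B = K⁻¹H; ‖b₁‖=1.806271, ‖b₂‖=1.806271; λ = 2/(‖b₁‖+‖b₂‖) = 0.553627, sign → tz>0 ⇒ λ=+0.553627
r₁ = λ·B[:,0] = (+0.79300,+0.57636,-0.19735); r₂ = λ·B[:,1] = (-0.54267,+0.81551,+0.20112)
r₃ = r₁×r₂ = (+0.27686,-0.05239,+0.95948); SVD([r₁ r₂ r₃]) → R = UVᵀ:
  R  [+0.79300 -0.54267 +0.27686]
  R  [+0.57636 +0.81551 -0.05239]
  R  [-0.19735 +0.20112 +0.95948]
t = (-0.02752, +0.15657, +0.55363) m
tr R = 2.567997; θ = arccos((tr R − 1)/2) = 0.669715 rad = 38.372°
axis k = ((R−Rᵀ)₃₂, (R−Rᵀ)₁₃, (R−Rᵀ)₂₁) / (2 sinθ) = (+0.204188, +0.381962, +0.901339)
rvec = θ·k = (+0.136748, +0.255806, +0.603641)

rvec=(0.1367, 0.2558, 0.6036) tvec=(-0.0275, 0.1566, 0.5536)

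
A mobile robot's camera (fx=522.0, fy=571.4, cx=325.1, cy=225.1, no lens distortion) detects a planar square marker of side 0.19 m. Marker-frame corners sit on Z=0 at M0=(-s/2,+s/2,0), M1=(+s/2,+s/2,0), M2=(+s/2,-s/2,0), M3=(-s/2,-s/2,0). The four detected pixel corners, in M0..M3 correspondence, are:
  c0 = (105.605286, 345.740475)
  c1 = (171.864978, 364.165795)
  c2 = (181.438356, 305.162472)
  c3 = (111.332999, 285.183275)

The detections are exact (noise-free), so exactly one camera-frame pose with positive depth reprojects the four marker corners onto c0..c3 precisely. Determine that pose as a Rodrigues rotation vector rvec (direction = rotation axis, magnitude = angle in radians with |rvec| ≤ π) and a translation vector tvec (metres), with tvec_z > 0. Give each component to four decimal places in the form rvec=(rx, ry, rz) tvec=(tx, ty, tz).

rvec=(0.4516, 0.0035, 0.2747) tvec=(-0.5005, 0.2526, 1.4313)

Intrinsics K: fx=522.0, fy=571.4, cx=325.1, cy=225.1
Marker side s = 0.19 m; corners in marker frame (Z=0):
  M0 = (-0.0950, +0.0950, 0)
  M1 = (+0.0950, +0.0950, 0)
  M2 = (+0.0950, -0.0950, 0)
  M3 = (-0.0950, -0.0950, 0)
Detected image corners:
  c0 = (105.605286, 345.740475) px
  c1 = (171.864978, 364.165795) px
  c2 = (181.438356, 305.162472) px
  c3 = (111.332999, 285.183275) px
Planar DLT: solve 8×8 A·h = b for H (H[2,2]=1):
  H  [+364.26950 +2.65532 +142.58047]
  H  [+113.95319 +412.57341 +325.95518]
  H  [+0.04001 +0.30134 +1.00000]
B = K⁻¹H; ‖b₁‖=0.698678, ‖b₂‖=0.698678; λ = 2/(‖b₁‖+‖b₂‖) = 1.431275, sign → tz>0 ⇒ λ=+1.431275
r₁ = λ·B[:,0] = (+0.96313,+0.26288,+0.05727); r₂ = λ·B[:,1] = (-0.26134,+0.86353,+0.43131)
r₃ = r₁×r₂ = (+0.06393,-0.43037,+0.90039); SVD([r₁ r₂ r₃]) → R = UVᵀ:
  R  [+0.96313 -0.26134 +0.06393]
  R  [+0.26288 +0.86353 -0.43037]
  R  [+0.05727 +0.43131 +0.90039]
t = (-0.50045, +0.25263, +1.43128) m
tr R = 2.727041; θ = arccos((tr R − 1)/2) = 0.528587 rad = 30.286°
axis k = ((R−Rᵀ)₃₂, (R−Rᵀ)₁₃, (R−Rᵀ)₂₁) / (2 sinθ) = (+0.854306, +0.006609, +0.519729)
rvec = θ·k = (+0.451575, +0.003493, +0.274722)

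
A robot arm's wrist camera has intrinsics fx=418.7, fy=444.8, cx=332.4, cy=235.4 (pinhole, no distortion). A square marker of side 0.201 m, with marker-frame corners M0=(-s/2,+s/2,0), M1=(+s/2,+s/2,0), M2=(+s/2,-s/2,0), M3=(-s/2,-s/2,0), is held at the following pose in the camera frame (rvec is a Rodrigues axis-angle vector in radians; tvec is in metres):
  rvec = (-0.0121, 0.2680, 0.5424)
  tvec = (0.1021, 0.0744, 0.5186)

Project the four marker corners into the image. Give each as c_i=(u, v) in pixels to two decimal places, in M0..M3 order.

c0=(308.07, 323.90) c1=(444.32, 424.09) c2=(535.44, 271.32) c3=(387.50, 183.47)

Intrinsics K: fx=418.7, fy=444.8, cx=332.4, cy=235.4
Marker side s = 0.201 m; corners in marker frame (Z=0):
  M0 = (-0.1005, +0.1005, 0)
  M1 = (+0.1005, +0.1005, 0)
  M2 = (+0.1005, -0.1005, 0)
  M3 = (-0.1005, -0.1005, 0)
rvec = (-0.0121, 0.2680, 0.5424), |rvec| = θ = 0.60512 rad = 34.671°
Rodrigues: sinθ=0.56886, 1−cosθ=0.17757; R = I + sinθ·[k]× + (1−cosθ)·[k]×²:
    [+0.82251 -0.51147 +0.24876]
    [+0.50833 +0.85726 +0.08187]
    [-0.25512 +0.05912 +0.96510]
t = (0.1021, 0.0744, 0.5186) m
M0: Pc = R·M0+t = (-0.03196, +0.10947, +0.55018); u = 418.7·(-0.03196)/0.55018 + 332.4 = 308.0741, v = 444.8·(+0.10947)/0.55018 + 235.4 = 323.9008
M1: Pc = R·M1+t = (+0.13336, +0.21164, +0.49890); u = 418.7·(+0.13336)/0.49890 + 332.4 = 444.3207, v = 444.8·(+0.21164)/0.49890 + 235.4 = 424.0913
M2: Pc = R·M2+t = (+0.23616, +0.03933, +0.48702); u = 418.7·(+0.23616)/0.48702 + 332.4 = 535.4356, v = 444.8·(+0.03933)/0.48702 + 235.4 = 271.3222
M3: Pc = R·M3+t = (+0.07084, -0.06284, +0.53830); u = 418.7·(+0.07084)/0.53830 + 332.4 = 387.5017, v = 444.8·(-0.06284)/0.53830 + 235.4 = 183.4733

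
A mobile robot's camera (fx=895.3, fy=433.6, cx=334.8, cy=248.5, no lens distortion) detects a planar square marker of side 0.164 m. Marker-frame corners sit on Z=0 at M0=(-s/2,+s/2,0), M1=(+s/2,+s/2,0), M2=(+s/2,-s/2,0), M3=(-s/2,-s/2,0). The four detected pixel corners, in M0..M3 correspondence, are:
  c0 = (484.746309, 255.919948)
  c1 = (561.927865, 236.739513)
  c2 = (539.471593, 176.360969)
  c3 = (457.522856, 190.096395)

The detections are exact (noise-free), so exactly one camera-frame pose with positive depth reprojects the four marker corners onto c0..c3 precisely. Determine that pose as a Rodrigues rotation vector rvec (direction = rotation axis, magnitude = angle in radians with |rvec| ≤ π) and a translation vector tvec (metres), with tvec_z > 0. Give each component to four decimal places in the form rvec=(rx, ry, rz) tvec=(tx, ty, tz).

rvec=(0.1155, -0.7154, -0.2924) tvec=(0.2177, -0.0849, 1.0941)

Intrinsics K: fx=895.3, fy=433.6, cx=334.8, cy=248.5
Marker side s = 0.164 m; corners in marker frame (Z=0):
  M0 = (-0.0820, +0.0820, 0)
  M1 = (+0.0820, +0.0820, 0)
  M2 = (+0.0820, -0.0820, 0)
  M3 = (-0.0820, -0.0820, 0)
Detected image corners:
  c0 = (484.746309, 255.919948) px
  c1 = (561.927865, 236.739513) px
  c2 = (539.471593, 176.360969) px
  c3 = (457.522856, 190.096395) px
Planar DLT: solve 8×8 A·h = b for H (H[2,2]=1):
  H  [+778.53300 +245.77427 +512.98114]
  H  [+22.81768 +423.91487 +214.87248]
  H  [+0.57466 +0.18593 +1.00000]
B = K⁻¹H; ‖b₁‖=0.914008, ‖b₂‖=0.914008; λ = 2/(‖b₁‖+‖b₂‖) = 1.094082, sign → tz>0 ⇒ λ=+1.094082
r₁ = λ·B[:,0] = (+0.71628,-0.30275,+0.62872); r₂ = λ·B[:,1] = (+0.22427,+0.95306,+0.20343)
r₃ = r₁×r₂ = (-0.66079,-0.00471,+0.75055); SVD([r₁ r₂ r₃]) → R = UVᵀ:
  R  [+0.71628 +0.22427 -0.66079]
  R  [-0.30275 +0.95306 -0.00471]
  R  [+0.62872 +0.20343 +0.75055]
t = (+0.21774, -0.08485, +1.09408) m
tr R = 2.419888; θ = arccos((tr R − 1)/2) = 0.781377 rad = 44.770°
axis k = ((R−Rᵀ)₃₂, (R−Rᵀ)₁₃, (R−Rᵀ)₂₁) / (2 sinθ) = (+0.147767, -0.915513, -0.374168)
rvec = θ·k = (+0.115462, -0.715361, -0.292366)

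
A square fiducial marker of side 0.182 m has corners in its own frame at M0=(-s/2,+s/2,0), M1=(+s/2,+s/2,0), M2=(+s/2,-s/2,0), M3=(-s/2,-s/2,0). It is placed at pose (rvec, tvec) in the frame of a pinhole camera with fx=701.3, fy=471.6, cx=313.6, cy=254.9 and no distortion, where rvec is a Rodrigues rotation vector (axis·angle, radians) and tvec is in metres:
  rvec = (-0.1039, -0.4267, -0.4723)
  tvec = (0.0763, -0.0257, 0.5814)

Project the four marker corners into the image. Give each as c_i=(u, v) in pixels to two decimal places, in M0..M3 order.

Intrinsics K: fx=701.3, fy=471.6, cx=313.6, cy=254.9
Marker side s = 0.182 m; corners in marker frame (Z=0):
  M0 = (-0.0910, +0.0910, 0)
  M1 = (+0.0910, +0.0910, 0)
  M2 = (+0.0910, -0.0910, 0)
  M3 = (-0.0910, -0.0910, 0)
rvec = (-0.1039, -0.4267, -0.4723), |rvec| = θ = 0.64493 rad = 36.952°
Rodrigues: sinθ=0.60114, 1−cosθ=0.20086; R = I + sinθ·[k]× + (1−cosθ)·[k]×²:
    [+0.80435 +0.46164 -0.37403]
    [-0.41882 +0.88707 +0.19417]
    [+0.42143 +0.00047 +0.90686]
t = (0.0763, -0.0257, 0.5814) m
M0: Pc = R·M0+t = (+0.04511, +0.09314, +0.54309); u = 701.3·(+0.04511)/0.54309 + 313.6 = 371.8550, v = 471.6·(+0.09314)/0.54309 + 254.9 = 335.7755
M1: Pc = R·M1+t = (+0.19151, +0.01691, +0.61979); u = 701.3·(+0.19151)/0.61979 + 313.6 = 530.2900, v = 471.6·(+0.01691)/0.61979 + 254.9 = 267.7668
M2: Pc = R·M2+t = (+0.10749, -0.14454, +0.61971); u = 701.3·(+0.10749)/0.61971 + 313.6 = 435.2390, v = 471.6·(-0.14454)/0.61971 + 254.9 = 144.9074
M3: Pc = R·M3+t = (-0.03891, -0.06831, +0.54301); u = 701.3·(-0.03891)/0.54301 + 313.6 = 263.3528, v = 471.6·(-0.06831)/0.54301 + 254.9 = 195.5729

c0=(371.85, 335.78) c1=(530.29, 267.77) c2=(435.24, 144.91) c3=(263.35, 195.57)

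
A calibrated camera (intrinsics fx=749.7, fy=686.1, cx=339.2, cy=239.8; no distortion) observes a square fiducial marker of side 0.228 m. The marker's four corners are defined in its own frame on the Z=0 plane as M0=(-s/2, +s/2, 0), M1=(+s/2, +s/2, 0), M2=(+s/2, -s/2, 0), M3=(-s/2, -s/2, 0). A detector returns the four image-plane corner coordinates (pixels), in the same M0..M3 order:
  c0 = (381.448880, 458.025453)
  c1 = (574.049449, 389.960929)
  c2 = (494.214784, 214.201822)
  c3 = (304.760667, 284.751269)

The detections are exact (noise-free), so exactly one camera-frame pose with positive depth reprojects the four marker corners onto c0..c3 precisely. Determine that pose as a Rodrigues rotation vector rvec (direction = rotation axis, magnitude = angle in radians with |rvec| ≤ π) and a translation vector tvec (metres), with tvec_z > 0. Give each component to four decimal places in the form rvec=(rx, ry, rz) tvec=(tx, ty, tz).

rvec=(-0.0204, 0.0711, -0.3880) tvec=(0.1094, 0.1177, 0.8339)

Intrinsics K: fx=749.7, fy=686.1, cx=339.2, cy=239.8
Marker side s = 0.228 m; corners in marker frame (Z=0):
  M0 = (-0.1140, +0.1140, 0)
  M1 = (+0.1140, +0.1140, 0)
  M2 = (+0.1140, -0.1140, 0)
  M3 = (-0.1140, -0.1140, 0)
Detected image corners:
  c0 = (381.448880, 458.025453) px
  c1 = (574.049449, 389.960929) px
  c2 = (494.214784, 214.201822) px
  c3 = (304.760667, 284.751269) px
Planar DLT: solve 8×8 A·h = b for H (H[2,2]=1):
  H  [+803.42546 +325.58947 +437.58591]
  H  [-330.39874 +751.86275 +336.64537]
  H  [-0.07839 -0.04013 +1.00000]
B = K⁻¹H; ‖b₁‖=1.199226, ‖b₂‖=1.199226; λ = 2/(‖b₁‖+‖b₂‖) = 0.833871, sign → tz>0 ⇒ λ=+0.833871
r₁ = λ·B[:,0] = (+0.92320,-0.37871,-0.06537); r₂ = λ·B[:,1] = (+0.37728,+0.92549,-0.03346)
r₃ = r₁×r₂ = (+0.07317,+0.00623,+0.99730); SVD([r₁ r₂ r₃]) → R = UVᵀ:
  R  [+0.92320 +0.37728 +0.07317]
  R  [-0.37871 +0.92549 +0.00623]
  R  [-0.06537 -0.03346 +0.99730]
t = (+0.10943, +0.11770, +0.83387) m
tr R = 2.845996; θ = arccos((tr R − 1)/2) = 0.394996 rad = 22.632°
axis k = ((R−Rᵀ)₃₂, (R−Rᵀ)₁₃, (R−Rᵀ)₂₁) / (2 sinθ) = (-0.051574, +0.180003, -0.982313)
rvec = θ·k = (-0.020372, +0.071101, -0.388010)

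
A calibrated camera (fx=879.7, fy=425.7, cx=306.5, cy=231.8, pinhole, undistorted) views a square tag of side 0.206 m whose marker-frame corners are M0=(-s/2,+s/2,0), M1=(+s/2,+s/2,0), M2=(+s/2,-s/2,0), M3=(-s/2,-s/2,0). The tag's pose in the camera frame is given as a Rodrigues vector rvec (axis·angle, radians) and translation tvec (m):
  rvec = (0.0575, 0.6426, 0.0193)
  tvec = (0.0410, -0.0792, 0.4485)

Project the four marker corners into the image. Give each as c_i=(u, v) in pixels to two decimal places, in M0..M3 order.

c0=(235.86, 248.23) c1=(582.78, 261.38) c2=(591.76, 32.41) c3=(234.19, 74.94)

Intrinsics K: fx=879.7, fy=425.7, cx=306.5, cy=231.8
Marker side s = 0.206 m; corners in marker frame (Z=0):
  M0 = (-0.1030, +0.1030, 0)
  M1 = (+0.1030, +0.1030, 0)
  M2 = (+0.1030, -0.1030, 0)
  M3 = (-0.1030, -0.1030, 0)
rvec = (0.0575, 0.6426, 0.0193), |rvec| = θ = 0.64546 rad = 36.982°
Rodrigues: sinθ=0.60156, 1−cosθ=0.20117; R = I + sinθ·[k]× + (1−cosθ)·[k]×²:
    [+0.80042 -0.00015 +0.59944]
    [+0.03583 +0.99822 -0.04760]
    [-0.59837 +0.05958 +0.79901]
t = (0.0410, -0.0792, 0.4485) m
M0: Pc = R·M0+t = (-0.04146, +0.01993, +0.51627); u = 879.7·(-0.04146)/0.51627 + 306.5 = 235.8565, v = 425.7·(+0.01993)/0.51627 + 231.8 = 248.2309
M1: Pc = R·M1+t = (+0.12343, +0.02731, +0.39300); u = 879.7·(+0.12343)/0.39300 + 306.5 = 582.7816, v = 425.7·(+0.02731)/0.39300 + 231.8 = 261.3793
M2: Pc = R·M2+t = (+0.12346, -0.17833, +0.38073); u = 879.7·(+0.12346)/0.38073 + 306.5 = 591.7569, v = 425.7·(-0.17833)/0.38073 + 231.8 = 32.4113
M3: Pc = R·M3+t = (-0.04143, -0.18571, +0.50400); u = 879.7·(-0.04143)/0.50400 + 306.5 = 234.1885, v = 425.7·(-0.18571)/0.50400 + 231.8 = 74.9419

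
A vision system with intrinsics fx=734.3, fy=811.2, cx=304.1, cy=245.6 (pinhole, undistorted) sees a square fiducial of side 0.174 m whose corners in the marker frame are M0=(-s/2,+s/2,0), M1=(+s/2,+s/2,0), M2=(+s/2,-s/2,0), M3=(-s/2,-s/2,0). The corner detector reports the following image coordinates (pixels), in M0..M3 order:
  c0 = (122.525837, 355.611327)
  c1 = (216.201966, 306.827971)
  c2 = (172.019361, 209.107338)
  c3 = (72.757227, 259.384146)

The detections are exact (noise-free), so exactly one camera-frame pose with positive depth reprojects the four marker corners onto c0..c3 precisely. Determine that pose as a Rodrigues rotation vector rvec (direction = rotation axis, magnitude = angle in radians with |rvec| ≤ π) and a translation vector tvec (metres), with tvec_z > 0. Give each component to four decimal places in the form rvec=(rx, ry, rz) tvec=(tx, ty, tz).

Intrinsics K: fx=734.3, fy=811.2, cx=304.1, cy=245.6
Marker side s = 0.174 m; corners in marker frame (Z=0):
  M0 = (-0.0870, +0.0870, 0)
  M1 = (+0.0870, +0.0870, 0)
  M2 = (+0.0870, -0.0870, 0)
  M3 = (-0.0870, -0.0870, 0)
Detected image corners:
  c0 = (122.525837, 355.611327) px
  c1 = (216.201966, 306.827971) px
  c2 = (172.019361, 209.107338) px
  c3 = (72.757227, 259.384146) px
Planar DLT: solve 8×8 A·h = b for H (H[2,2]=1):
  H  [+563.51656 +313.79490 +146.76497]
  H  [-266.09840 +642.45314 +283.86194]
  H  [+0.06524 +0.30102 +1.00000]
B = K⁻¹H; ‖b₁‖=0.820612, ‖b₂‖=0.820612; λ = 2/(‖b₁‖+‖b₂‖) = 1.218602, sign → tz>0 ⇒ λ=+1.218602
r₁ = λ·B[:,0] = (+0.90226,-0.42381,+0.07950); r₂ = λ·B[:,1] = (+0.36884,+0.85405,+0.36682)
r₃ = r₁×r₂ = (-0.22336,-0.30164,+0.92689); SVD([r₁ r₂ r₃]) → R = UVᵀ:
  R  [+0.90226 +0.36884 -0.22336]
  R  [-0.42381 +0.85405 -0.30164]
  R  [+0.07950 +0.36682 +0.92689]
t = (-0.26110, +0.05748, +1.21860) m
tr R = 2.683193; θ = arccos((tr R − 1)/2) = 0.570564 rad = 32.691°
axis k = ((R−Rᵀ)₃₂, (R−Rᵀ)₁₃, (R−Rᵀ)₂₁) / (2 sinθ) = (+0.618826, -0.280367, -0.733791)
rvec = θ·k = (+0.353080, -0.159967, -0.418674)

rvec=(0.3531, -0.1600, -0.4187) tvec=(-0.2611, 0.0575, 1.2186)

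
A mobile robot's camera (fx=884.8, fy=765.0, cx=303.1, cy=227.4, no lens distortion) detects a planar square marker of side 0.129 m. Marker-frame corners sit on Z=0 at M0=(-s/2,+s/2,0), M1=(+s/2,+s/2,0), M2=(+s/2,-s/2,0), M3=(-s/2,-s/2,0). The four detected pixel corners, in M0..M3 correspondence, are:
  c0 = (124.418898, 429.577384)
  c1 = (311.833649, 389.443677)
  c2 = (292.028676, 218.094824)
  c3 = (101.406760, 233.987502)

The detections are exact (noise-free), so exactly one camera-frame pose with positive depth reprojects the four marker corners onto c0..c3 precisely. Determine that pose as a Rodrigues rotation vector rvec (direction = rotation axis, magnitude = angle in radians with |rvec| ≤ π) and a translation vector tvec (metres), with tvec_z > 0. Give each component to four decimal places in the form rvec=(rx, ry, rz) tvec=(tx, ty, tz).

Intrinsics K: fx=884.8, fy=765.0, cx=303.1, cy=227.4
Marker side s = 0.129 m; corners in marker frame (Z=0):
  M0 = (-0.0645, +0.0645, 0)
  M1 = (+0.0645, +0.0645, 0)
  M2 = (+0.0645, -0.0645, 0)
  M3 = (-0.0645, -0.0645, 0)
Detected image corners:
  c0 = (124.418898, 429.577384) px
  c1 = (311.833649, 389.443677) px
  c2 = (292.028676, 218.094824) px
  c3 = (101.406760, 233.987502) px
Planar DLT: solve 8×8 A·h = b for H (H[2,2]=1):
  H  [+1678.17745 +168.30012 +213.69028]
  H  [+108.96720 +1420.87143 +316.93872]
  H  [+1.02656 +0.01526 +1.00000]
B = K⁻¹H; ‖b₁‖=1.862086, ‖b₂‖=1.862086; λ = 2/(‖b₁‖+‖b₂‖) = 0.537032, sign → tz>0 ⇒ λ=+0.537032
r₁ = λ·B[:,0] = (+0.82972,-0.08738,+0.55130); r₂ = λ·B[:,1] = (+0.09934,+0.99502,+0.00820)
r₃ = r₁×r₂ = (-0.54927,+0.04797,+0.83427); SVD([r₁ r₂ r₃]) → R = UVᵀ:
  R  [+0.82972 +0.09934 -0.54927]
  R  [-0.08738 +0.99502 +0.04797]
  R  [+0.55130 +0.00820 +0.83427]
t = (-0.05427, +0.06286, +0.53703) m
tr R = 2.659010; θ = arccos((tr R − 1)/2) = 0.592575 rad = 33.952°
axis k = ((R−Rᵀ)₃₂, (R−Rᵀ)₁₃, (R−Rᵀ)₂₁) / (2 sinθ) = (-0.035606, -0.985286, -0.167165)
rvec = θ·k = (-0.021099, -0.583856, -0.099058)

rvec=(-0.0211, -0.5839, -0.0991) tvec=(-0.0543, 0.0629, 0.5370)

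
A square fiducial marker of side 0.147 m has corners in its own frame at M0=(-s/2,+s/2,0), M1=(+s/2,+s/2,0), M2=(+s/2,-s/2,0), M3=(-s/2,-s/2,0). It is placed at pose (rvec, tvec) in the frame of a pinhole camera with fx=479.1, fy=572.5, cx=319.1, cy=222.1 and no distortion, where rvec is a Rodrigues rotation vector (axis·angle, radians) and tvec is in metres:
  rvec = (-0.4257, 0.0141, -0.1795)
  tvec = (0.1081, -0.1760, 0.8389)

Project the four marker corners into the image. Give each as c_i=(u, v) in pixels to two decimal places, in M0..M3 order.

Intrinsics K: fx=479.1, fy=572.5, cx=319.1, cy=222.1
Marker side s = 0.147 m; corners in marker frame (Z=0):
  M0 = (-0.0735, +0.0735, 0)
  M1 = (+0.0735, +0.0735, 0)
  M2 = (+0.0735, -0.0735, 0)
  M3 = (-0.0735, -0.0735, 0)
rvec = (-0.4257, 0.0141, -0.1795), |rvec| = θ = 0.46221 rad = 26.483°
Rodrigues: sinθ=0.44593, 1−cosθ=0.10493; R = I + sinθ·[k]× + (1−cosθ)·[k]×²:
    [+0.98408 +0.17023 +0.05113]
    [-0.17612 +0.89517 +0.40946]
    [+0.02393 -0.41195 +0.91089]
t = (0.1081, -0.1760, 0.8389) m
M0: Pc = R·M0+t = (+0.04828, -0.09726, +0.80686); u = 479.1·(+0.04828)/0.80686 + 319.1 = 347.7690, v = 572.5·(-0.09726)/0.80686 + 222.1 = 153.0903
M1: Pc = R·M1+t = (+0.19294, -0.12315, +0.81038); u = 479.1·(+0.19294)/0.81038 + 319.1 = 433.1677, v = 572.5·(-0.12315)/0.81038 + 222.1 = 135.0994
M2: Pc = R·M2+t = (+0.16792, -0.25474, +0.87094); u = 479.1·(+0.16792)/0.87094 + 319.1 = 411.4712, v = 572.5·(-0.25474)/0.87094 + 222.1 = 54.6498
M3: Pc = R·M3+t = (+0.02326, -0.22885, +0.86742); u = 479.1·(+0.02326)/0.86742 + 319.1 = 331.9463, v = 572.5·(-0.22885)/0.86742 + 222.1 = 71.0584

c0=(347.77, 153.09) c1=(433.17, 135.10) c2=(411.47, 54.65) c3=(331.95, 71.06)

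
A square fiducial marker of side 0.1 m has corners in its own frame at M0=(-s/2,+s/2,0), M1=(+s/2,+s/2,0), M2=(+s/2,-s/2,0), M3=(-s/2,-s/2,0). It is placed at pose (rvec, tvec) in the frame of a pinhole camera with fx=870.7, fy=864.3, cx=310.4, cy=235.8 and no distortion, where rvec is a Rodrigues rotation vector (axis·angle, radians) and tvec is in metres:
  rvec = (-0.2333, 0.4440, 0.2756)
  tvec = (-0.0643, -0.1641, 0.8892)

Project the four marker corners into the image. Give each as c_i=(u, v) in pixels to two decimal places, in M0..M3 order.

c0=(191.68, 113.58) c1=(273.38, 128.34) c2=(305.04, 37.77) c3=(223.22, 27.72)

Intrinsics K: fx=870.7, fy=864.3, cx=310.4, cy=235.8
Marker side s = 0.1 m; corners in marker frame (Z=0):
  M0 = (-0.0500, +0.0500, 0)
  M1 = (+0.0500, +0.0500, 0)
  M2 = (+0.0500, -0.0500, 0)
  M3 = (-0.0500, -0.0500, 0)
rvec = (-0.2333, 0.4440, 0.2756), |rvec| = θ = 0.57229 rad = 32.790°
Rodrigues: sinθ=0.54156, 1−cosθ=0.15934; R = I + sinθ·[k]× + (1−cosθ)·[k]×²:
    [+0.86714 -0.31119 +0.38888]
    [+0.21041 +0.93657 +0.28030]
    [-0.45144 -0.16124 +0.87761]
t = (-0.0643, -0.1641, 0.8892) m
M0: Pc = R·M0+t = (-0.12322, -0.12779, +0.90371); u = 870.7·(-0.12322)/0.90371 + 310.4 = 191.6840, v = 864.3·(-0.12779)/0.90371 + 235.8 = 113.5810
M1: Pc = R·M1+t = (-0.03650, -0.10675, +0.85857); u = 870.7·(-0.03650)/0.85857 + 310.4 = 273.3814, v = 864.3·(-0.10675)/0.85857 + 235.8 = 128.3358
M2: Pc = R·M2+t = (-0.00538, -0.20041, +0.87469); u = 870.7·(-0.00538)/0.87469 + 310.4 = 305.0413, v = 864.3·(-0.20041)/0.87469 + 235.8 = 37.7725
M3: Pc = R·M3+t = (-0.09210, -0.22145, +0.91983); u = 870.7·(-0.09210)/0.91983 + 310.4 = 223.2222, v = 864.3·(-0.22145)/0.91983 + 235.8 = 27.7210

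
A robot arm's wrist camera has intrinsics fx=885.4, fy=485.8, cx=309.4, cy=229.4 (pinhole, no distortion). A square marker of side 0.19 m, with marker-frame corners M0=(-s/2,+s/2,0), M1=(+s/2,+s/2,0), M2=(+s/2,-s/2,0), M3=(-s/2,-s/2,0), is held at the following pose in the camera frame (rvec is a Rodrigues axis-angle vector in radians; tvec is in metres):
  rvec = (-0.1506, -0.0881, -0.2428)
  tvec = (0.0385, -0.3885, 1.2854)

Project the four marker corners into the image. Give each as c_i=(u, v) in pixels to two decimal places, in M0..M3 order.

Intrinsics K: fx=885.4, fy=485.8, cx=309.4, cy=229.4
Marker side s = 0.19 m; corners in marker frame (Z=0):
  M0 = (-0.0950, +0.0950, 0)
  M1 = (+0.0950, +0.0950, 0)
  M2 = (+0.0950, -0.0950, 0)
  M3 = (-0.0950, -0.0950, 0)
rvec = (-0.1506, -0.0881, -0.2428), |rvec| = θ = 0.29899 rad = 17.131°
Rodrigues: sinθ=0.29455, 1−cosθ=0.04436; R = I + sinθ·[k]× + (1−cosθ)·[k]×²:
    [+0.96689 +0.24578 -0.06865]
    [-0.23261 +0.95949 +0.15898]
    [+0.10494 -0.13775 +0.98489]
t = (0.0385, -0.3885, 1.2854) m
M0: Pc = R·M0+t = (-0.03001, -0.27525, +1.26234); u = 885.4·(-0.03001)/1.26234 + 309.4 = 288.3545, v = 485.8·(-0.27525)/1.26234 + 229.4 = 123.4728
M1: Pc = R·M1+t = (+0.15370, -0.31945, +1.28228); u = 885.4·(+0.15370)/1.28228 + 309.4 = 415.5307, v = 485.8·(-0.31945)/1.28228 + 229.4 = 108.3757
M2: Pc = R·M2+t = (+0.10701, -0.50175, +1.30846); u = 885.4·(+0.10701)/1.30846 + 309.4 = 381.8078, v = 485.8·(-0.50175)/1.30846 + 229.4 = 43.1117
M3: Pc = R·M3+t = (-0.07670, -0.45755, +1.28852); u = 885.4·(-0.07670)/1.28852 + 309.4 = 256.6931, v = 485.8·(-0.45755)/1.28852 + 229.4 = 56.8922

c0=(288.35, 123.47) c1=(415.53, 108.38) c2=(381.81, 43.11) c3=(256.69, 56.89)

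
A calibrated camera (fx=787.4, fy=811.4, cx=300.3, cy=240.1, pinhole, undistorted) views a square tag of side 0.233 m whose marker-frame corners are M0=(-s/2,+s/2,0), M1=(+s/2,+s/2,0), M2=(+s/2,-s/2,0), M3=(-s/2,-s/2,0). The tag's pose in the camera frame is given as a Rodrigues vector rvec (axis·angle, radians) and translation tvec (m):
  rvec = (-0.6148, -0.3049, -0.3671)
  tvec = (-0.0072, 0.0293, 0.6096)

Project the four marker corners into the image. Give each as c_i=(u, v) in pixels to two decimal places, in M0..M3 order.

c0=(203.74, 473.29) c1=(492.81, 361.61) c2=(353.05, 141.02) c3=(98.17, 200.26)

Intrinsics K: fx=787.4, fy=811.4, cx=300.3, cy=240.1
Marker side s = 0.233 m; corners in marker frame (Z=0):
  M0 = (-0.1165, +0.1165, 0)
  M1 = (+0.1165, +0.1165, 0)
  M2 = (+0.1165, -0.1165, 0)
  M3 = (-0.1165, -0.1165, 0)
rvec = (-0.6148, -0.3049, -0.3671), |rvec| = θ = 0.77827 rad = 44.592°
Rodrigues: sinθ=0.70205, 1−cosθ=0.28787; R = I + sinθ·[k]× + (1−cosθ)·[k]×²:
    [+0.89177 +0.42024 -0.16777]
    [-0.24206 +0.75631 +0.60778]
    [+0.38230 -0.50139 +0.77618]
t = (-0.0072, 0.0293, 0.6096) m
M0: Pc = R·M0+t = (-0.06213, +0.14561, +0.50665); u = 787.4·(-0.06213)/0.50665 + 300.3 = 203.7364, v = 811.4·(+0.14561)/0.50665 + 240.1 = 473.2946
M1: Pc = R·M1+t = (+0.14565, +0.08921, +0.59573); u = 787.4·(+0.14565)/0.59573 + 300.3 = 492.8110, v = 811.4·(+0.08921)/0.59573 + 240.1 = 361.6080
M2: Pc = R·M2+t = (+0.04773, -0.08701, +0.71255); u = 787.4·(+0.04773)/0.71255 + 300.3 = 353.0476, v = 811.4·(-0.08701)/0.71255 + 240.1 = 141.0195
M3: Pc = R·M3+t = (-0.16005, -0.03061, +0.62347); u = 787.4·(-0.16005)/0.62347 + 300.3 = 98.1706, v = 811.4·(-0.03061)/0.62347 + 240.1 = 200.2628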